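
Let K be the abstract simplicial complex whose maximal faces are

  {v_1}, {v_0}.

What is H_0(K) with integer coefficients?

H_0 ≅ Z^2.

Order the vertices as v_0 < v_1. Listing each simplex with vertices in this order, K has dimension 0 with simplices:

  0-simplices (2): [v_0], [v_1]

giving chain groups C_0 ≅ Z^2.

From H_k ≅ ker(∂_k) / im(∂_{k+1}) we obtain:

  H_0: rank C_0 − rank ∂_1 = 2 − 0 = 2, and there is no ∂_1, so H_0 ≅ Z^2.

(K is a triangulation of a set of 2 points.)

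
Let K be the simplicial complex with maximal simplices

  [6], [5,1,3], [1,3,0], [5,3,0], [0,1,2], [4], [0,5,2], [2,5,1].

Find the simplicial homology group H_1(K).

H_1 = 0.

Order the vertices as 0 < 1 < 2 < 3 < 4 < 5 < 6. Listing each simplex with vertices in this order, K has dimension 2 with simplices:

  0-simplices (7): [0], [1], [2], [3], [4], [5], [6]
  1-simplices (9): [0,1], [0,2], [0,3], [0,5], [1,2], [1,3], [1,5], [2,5], [3,5]
  2-simplices (6): [0,1,2], [0,1,3], [0,2,5], [0,3,5], [1,2,5], [1,3,5]

so the chain groups are C_0 ≅ Z^7, C_1 ≅ Z^9, C_2 ≅ Z^6.

The boundary map ∂_1: C_1 → C_0 maps an edge to its endpoints' difference, ∂[p,q] = q − p.
The 7×9 boundary matrix has rank 4 and Smith normal form diag(1,1,1,1).

∂_2: C_2 → C_1 sends each 2-simplex [p,q,r] to [q,r] − [p,r] + [p,q]. For instance
  ∂[1,2,5] = [2,5] − [1,5] + [1,2],
  ∂[0,3,5] = [3,5] − [0,5] + [0,3].
This gives a 9×6 integer matrix of rank 5; reducing to Smith normal form yields diagonal entries (1,1,1,1,1).

Now H_k = ker ∂_k / im ∂_{k+1}, so:

  H_1: rank ker ∂_1 − rank ∂_2 = (9 − 4) − 5 = 0, and the invariant factors of ∂_2 are all 1, so H_1 ≅ 0.

(K is a triangulation of the disjoint union of the 2-sphere S^2 and a set of 2 points.)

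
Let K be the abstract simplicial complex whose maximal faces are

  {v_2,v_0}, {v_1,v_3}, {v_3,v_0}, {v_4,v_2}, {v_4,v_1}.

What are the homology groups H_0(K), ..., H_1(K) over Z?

H_0 = Z,  H_1 = Z.

Take the total order v_0 < v_1 < v_2 < v_3 < v_4 on the vertex set. Then K (dimension 1) consists of the simplices:

  0-simplices (5): [v_0], [v_1], [v_2], [v_3], [v_4]
  1-simplices (5): [v_0,v_2], [v_0,v_3], [v_1,v_3], [v_1,v_4], [v_2,v_4]

so the chain groups are C_0 ≅ Z^5, C_1 ≅ Z^5.

Boundary ∂_1: C_1 → C_0 maps an edge to its endpoints' difference, ∂[p,q] = q − p. For instance
  ∂[v_2,v_4] = [v_4] − [v_2].
As a 5×5 matrix over Z this has rank 4, with invariant factors (1,1,1,1).

Computing H_k = (kernel of ∂_k) / (image of ∂_{k+1}):

  H_0: rank C_0 − rank ∂_1 = 5 − 4 = 1, and the invariant factors of ∂_1 are all 1, so H_0 ≅ Z.
  H_1: rank ker ∂_1 − rank ∂_2 = (5 − 4) − 0 = 1, and there is no ∂_2, so H_1 ≅ Z.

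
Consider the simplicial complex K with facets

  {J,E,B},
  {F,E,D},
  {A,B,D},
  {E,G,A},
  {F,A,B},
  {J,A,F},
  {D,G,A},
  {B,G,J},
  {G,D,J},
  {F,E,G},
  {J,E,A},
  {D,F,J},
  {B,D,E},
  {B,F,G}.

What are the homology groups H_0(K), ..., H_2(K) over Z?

Order the vertices as A < B < D < E < F < G < J. Listing each simplex with vertices in this order, K has dimension 2 with simplices:

  0-simplices (7): A, B, D, E, F, G, J
  1-simplices (21): AB, AD, AE, AF, AG, AJ, BD, BE, BF, BG, BJ, DE, DF, DG, DJ, EF, EG, EJ, FG, FJ, GJ
  2-simplices (14): ABD, ABF, ADG, AEG, AEJ, AFJ, BDE, BEJ, BFG, BGJ, DEF, DFJ, DGJ, EFG

Hence C_0 ≅ Z^7, C_1 ≅ Z^21, C_2 ≅ Z^14.

∂_1: C_1 → C_0 maps an edge to its endpoints' difference, ∂[p,q] = q − p. For instance
  ∂AG = G − A.
As a 7×21 matrix over Z this has rank 6, with invariant factors (1,1,1,1,1,1).

Boundary ∂_2: C_2 → C_1 maps a triangle to the signed sum of its edges. For instance
  ∂EFG = FG − EG + EF,
  ∂BDE = DE − BE + BD.
The 21×14 boundary matrix has rank 13 and Smith normal form diag(1,1,1,1,1,1,1,1,1,1,1,1,1).

Computing H_k = (kernel of ∂_k) / (image of ∂_{k+1}):

  H_0: rank C_0 − rank ∂_1 = 7 − 6 = 1, and the invariant factors of ∂_1 are all 1, so H_0 = Z.
  H_1: rank ker ∂_1 − rank ∂_2 = (21 − 6) − 13 = 2, and the invariant factors of ∂_2 are all 1, so H_1 = Z^2.
  H_2: rank ker ∂_2 − rank ∂_3 = (14 − 13) − 0 = 1, and there is no ∂_3, so H_2 = Z.

As a check, the Euler characteristic is 7 − 21 + 14 = 0, which agrees with 1 − 2 + 1 = 0.
(K is a triangulation of the torus T^2.)

H_0 = Z,  H_1 = Z^2,  H_2 = Z.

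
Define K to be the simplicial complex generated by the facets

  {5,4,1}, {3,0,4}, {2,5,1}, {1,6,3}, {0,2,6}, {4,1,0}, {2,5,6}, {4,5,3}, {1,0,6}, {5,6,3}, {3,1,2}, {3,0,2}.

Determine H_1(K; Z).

H_1 = Z/2.

K has 7 vertices, 18 edges, 12 triangles.
rank ∂_1 = 6, rank ∂_2 = 12 ⇒ b_1 = 18 − 6 − 12 = 0; ∂_2 has invariant factor(s) [2] giving torsion. So H_1 = Z/2.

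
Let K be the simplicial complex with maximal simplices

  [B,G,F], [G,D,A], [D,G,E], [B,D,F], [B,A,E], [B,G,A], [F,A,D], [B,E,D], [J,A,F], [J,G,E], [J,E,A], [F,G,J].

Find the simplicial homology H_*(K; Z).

Order the vertices as A < B < D < E < F < G < J. Listing each simplex with vertices in this order, K has dimension 2 with simplices:

  0-simplices (7): A, B, D, E, F, G, J
  1-simplices (18): AB, AD, AE, AF, AG, AJ, BD, BE, BF, BG, DE, DF, DG, EG, EJ, FG, FJ, GJ
  2-simplices (12): ABE, ABG, ADF, ADG, AEJ, AFJ, BDE, BDF, BFG, DEG, EGJ, FGJ

so the chain groups are C_0 ≅ Z^7, C_1 ≅ Z^18, C_2 ≅ Z^12.

Boundary ∂_1: C_1 → C_0 is given by ∂[p,q] = [q] − [p]. For instance
  ∂EG = G − E.
As a 7×18 matrix over Z this has rank 6, with invariant factors (1,1,1,1,1,1).

The boundary map ∂_2: C_2 → C_1 maps a triangle to the signed sum of its edges. For instance
  ∂AEJ = EJ − AJ + AE,
  ∂FGJ = GJ − FJ + FG.
The 18×12 boundary matrix has rank 12 and Smith normal form diag(1,1,1,1,1,1,1,1,1,1,1,2).

Reading off H_k = ker ∂_k / im ∂_{k+1}:

  H_0: rank C_0 − rank ∂_1 = 7 − 6 = 1, and the invariant factors of ∂_1 are all 1, so H_0 = Z.
  H_1: rank ker ∂_1 − rank ∂_2 = (18 − 6) − 12 = 0, and ∂_2 has invariant factor 2 > 1, so H_1 = Z_2.
  H_2: rank ker ∂_2 − rank ∂_3 = (12 − 12) − 0 = 0, and there is no ∂_3, so H_2 = 0.

As a check, the Euler characteristic is 7 − 18 + 12 = 1, which agrees with 1 − 0 + 0 = 1.

H_0 ≅ Z,  H_1 ≅ Z_2,  H_2 = 0.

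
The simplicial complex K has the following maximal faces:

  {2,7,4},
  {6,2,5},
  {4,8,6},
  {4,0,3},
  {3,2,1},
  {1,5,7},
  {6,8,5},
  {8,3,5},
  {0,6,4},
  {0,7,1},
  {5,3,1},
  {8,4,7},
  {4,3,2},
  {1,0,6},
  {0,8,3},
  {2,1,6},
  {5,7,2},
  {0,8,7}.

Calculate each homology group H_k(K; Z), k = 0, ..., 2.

Fix the vertex order 0 < 1 < 2 < 3 < 4 < 5 < 6 < 7 < 8 and write every simplex with vertices in increasing order. Then dim K = 2 and the simplices of K are:

  0-simplices (9): [0], [1], [2], [3], [4], [5], [6], [7], [8]
  1-simplices (27): (27 of them)
  2-simplices (18): [0,1,6], [0,1,7], [0,3,4], [0,3,8], [0,4,6], [0,7,8], [1,2,3], [1,2,6], [1,3,5], [1,5,7], [2,3,4], [2,4,7], [2,5,6], [2,5,7], [3,5,8], [4,6,8], [4,7,8], [5,6,8]

so the chain groups are C_0 ≅ Z^9, C_1 ≅ Z^27, C_2 ≅ Z^18.

The boundary map ∂_1: C_1 → C_0 maps an edge to its endpoints' difference, ∂[p,q] = q − p.
This gives a 9×27 integer matrix of rank 8; reducing to Smith normal form yields diagonal entries (1,1,1,1,1,1,1,1).

∂_2: C_2 → C_1 maps a triangle to the signed sum of its edges. For instance
  ∂[1,2,3] = [2,3] − [1,3] + [1,2],
  ∂[0,1,6] = [1,6] − [0,6] + [0,1].
As a 27×18 matrix over Z this has rank 18, with invariant factors (1,1,1,1,1,1,1,1,1,1,1,1,1,1,1,1,1,2).

Computing H_k = (kernel of ∂_k) / (image of ∂_{k+1}):

  H_0: rank C_0 − rank ∂_1 = 9 − 8 = 1, and the invariant factors of ∂_1 are all 1, so H_0 ≅ Z.
  H_1: rank ker ∂_1 − rank ∂_2 = (27 − 8) − 18 = 1, and ∂_2 has invariant factor 2 > 1, so H_1 ≅ Z ⊕ Z_2.
  H_2: rank ker ∂_2 − rank ∂_3 = (18 − 18) − 0 = 0, and there is no ∂_3, so H_2 ≅ 0.

As a check, the Euler characteristic is 9 − 27 + 18 = 0, which agrees with 1 − 1 + 0 = 0.
(K is a triangulation of the Klein bottle.)

H_0 ≅ Z,  H_1 ≅ Z ⊕ Z_2,  H_2 = 0.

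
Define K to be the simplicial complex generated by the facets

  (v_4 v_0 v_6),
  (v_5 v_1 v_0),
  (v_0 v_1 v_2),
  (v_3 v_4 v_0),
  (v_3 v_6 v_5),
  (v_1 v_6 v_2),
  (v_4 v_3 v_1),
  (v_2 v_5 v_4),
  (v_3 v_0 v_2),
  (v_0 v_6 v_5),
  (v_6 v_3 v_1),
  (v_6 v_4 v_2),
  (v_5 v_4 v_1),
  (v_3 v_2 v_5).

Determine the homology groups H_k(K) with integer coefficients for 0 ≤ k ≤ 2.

Take the total order v_0 < v_1 < v_2 < v_3 < v_4 < v_5 < v_6 on the vertex set. Then K (dimension 2) consists of the simplices:

  0-simplices (7): [v_0], [v_1], [v_2], [v_3], [v_4], [v_5], [v_6]
  1-simplices (21): (21 of them)
  2-simplices (14): (14 of them)

so the chain groups are C_0 ≅ Z^7, C_1 ≅ Z^21, C_2 ≅ Z^14.

∂_1: C_1 → C_0 maps an edge to its endpoints' difference, ∂[p,q] = q − p.
This gives a 7×21 integer matrix of rank 6; reducing to Smith normal form yields diagonal entries (1,1,1,1,1,1).

Boundary ∂_2: C_2 → C_1 acts by ∂[p,q,r] = [q,r] − [p,r] + [p,q]. For instance
  ∂[v_3,v_5,v_6] = [v_5,v_6] − [v_3,v_6] + [v_3,v_5],
  ∂[v_0,v_2,v_3] = [v_2,v_3] − [v_0,v_3] + [v_0,v_2].
As a 21×14 matrix over Z this has rank 13, with invariant factors (1,1,1,1,1,1,1,1,1,1,1,1,1).

Reading off H_k = ker ∂_k / im ∂_{k+1}:

  H_0: rank C_0 − rank ∂_1 = 7 − 6 = 1, and the invariant factors of ∂_1 are all 1, so H_0 = Z.
  H_1: rank ker ∂_1 − rank ∂_2 = (21 − 6) − 13 = 2, and the invariant factors of ∂_2 are all 1, so H_1 = Z^2.
  H_2: rank ker ∂_2 − rank ∂_3 = (14 − 13) − 0 = 1, and there is no ∂_3, so H_2 = Z.

(K is a triangulation of the torus T^2.)

H_0 = Z,  H_1 = Z^2,  H_2 = Z.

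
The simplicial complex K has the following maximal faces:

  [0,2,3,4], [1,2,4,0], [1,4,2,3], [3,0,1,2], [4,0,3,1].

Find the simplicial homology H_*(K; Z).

H_0 = Z,  H_1 = 0,  H_2 = 0,  H_3 = Z.

Fix the vertex order 0 < 1 < 2 < 3 < 4 and write every simplex with vertices in increasing order. Then dim K = 3 and the simplices of K are:

  0-simplices (5): [0], [1], [2], [3], [4]
  1-simplices (10): [0,1], [0,2], [0,3], [0,4], [1,2], [1,3], [1,4], [2,3], [2,4], [3,4]
  2-simplices (10): [0,1,2], [0,1,3], [0,1,4], [0,2,3], [0,2,4], [0,3,4], [1,2,3], [1,2,4], [1,3,4], [2,3,4]
  3-simplices (5): [0,1,2,3], [0,1,2,4], [0,1,3,4], [0,2,3,4], [1,2,3,4]

giving chain groups C_0 ≅ Z^5, C_1 ≅ Z^10, C_2 ≅ Z^10, C_3 ≅ Z^5.

The boundary map ∂_1: C_1 → C_0 sends each edge [p,q] (with p < q) to q − p.
The resulting 5×10 matrix has rank 4, and its Smith normal form has invariant factors (1,1,1,1).

∂_2: C_2 → C_1 maps a triangle to the signed sum of its edges. For instance
  ∂[1,3,4] = [3,4] − [1,4] + [1,3],
  ∂[1,2,4] = [2,4] − [1,4] + [1,2].
This gives a 10×10 integer matrix of rank 6; reducing to Smith normal form yields diagonal entries (1,1,1,1,1,1).

Boundary ∂_3: C_3 → C_2 sends each 3-simplex σ to the alternating sum Σ_i (−1)^i (σ with its i-th vertex removed). For instance
  ∂[1,2,3,4] = [2,3,4] − [1,3,4] + [1,2,4] − [1,2,3],
  ∂[0,2,3,4] = [2,3,4] − [0,3,4] + [0,2,4] − [0,2,3].
As a 10×5 matrix over Z this has rank 4, with invariant factors (1,1,1,1).

Computing H_k = (kernel of ∂_k) / (image of ∂_{k+1}):

  H_0: rank C_0 − rank ∂_1 = 5 − 4 = 1, and the invariant factors of ∂_1 are all 1, so H_0 ≅ Z.
  H_1: rank ker ∂_1 − rank ∂_2 = (10 − 4) − 6 = 0, and the invariant factors of ∂_2 are all 1, so H_1 ≅ 0.
  H_2: rank ker ∂_2 − rank ∂_3 = (10 − 6) − 4 = 0, and the invariant factors of ∂_3 are all 1, so H_2 ≅ 0.
  H_3: rank ker ∂_3 − rank ∂_4 = (5 − 4) − 0 = 1, and there is no ∂_4, so H_3 ≅ Z.

As a check, the Euler characteristic is 5 − 10 + 10 − 5 = 0, which agrees with 1 − 0 + 0 − 1 = 0.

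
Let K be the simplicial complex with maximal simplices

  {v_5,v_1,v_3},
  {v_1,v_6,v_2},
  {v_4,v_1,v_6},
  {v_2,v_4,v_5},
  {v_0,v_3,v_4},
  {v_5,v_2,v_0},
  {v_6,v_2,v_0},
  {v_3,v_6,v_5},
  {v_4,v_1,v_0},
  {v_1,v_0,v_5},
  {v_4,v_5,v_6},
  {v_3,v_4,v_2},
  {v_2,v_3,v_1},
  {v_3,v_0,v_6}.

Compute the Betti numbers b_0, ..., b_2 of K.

b_0 = 1, b_1 = 2, b_2 = 1.

Fix the vertex order v_0 < v_1 < v_2 < v_3 < v_4 < v_5 < v_6 and write every simplex with vertices in increasing order. Then dim K = 2 and the simplices of K are:

  0-simplices (7): [v_0], [v_1], [v_2], [v_3], [v_4], [v_5], [v_6]
  1-simplices (21): (21 of them)
  2-simplices (14): (14 of them)

giving chain groups C_0 ≅ Z^7, C_1 ≅ Z^21, C_2 ≅ Z^14.

The boundary map ∂_1: C_1 → C_0 maps an edge to its endpoints' difference, ∂[p,q] = q − p.
The 7×21 boundary matrix has rank 6 and Smith normal form diag(1,1,1,1,1,1).

∂_2: C_2 → C_1 acts by ∂[p,q,r] = [q,r] − [p,r] + [p,q]. For instance
  ∂[v_1,v_2,v_6] = [v_2,v_6] − [v_1,v_6] + [v_1,v_2],
  ∂[v_4,v_5,v_6] = [v_5,v_6] − [v_4,v_6] + [v_4,v_5].
The resulting 21×14 matrix has rank 13, and its Smith normal form has invariant factors (1,1,1,1,1,1,1,1,1,1,1,1,1).

Computing H_k = (kernel of ∂_k) / (image of ∂_{k+1}):

  H_0: rank C_0 − rank ∂_1 = 7 − 6 = 1, and the invariant factors of ∂_1 are all 1, so H_0 = Z.
  H_1: rank ker ∂_1 − rank ∂_2 = (21 − 6) − 13 = 2, and the invariant factors of ∂_2 are all 1, so H_1 = Z^2.
  H_2: rank ker ∂_2 − rank ∂_3 = (14 − 13) − 0 = 1, and there is no ∂_3, so H_2 = Z.

Hence the Betti numbers are b_0 = 1, b_1 = 2, b_2 = 1.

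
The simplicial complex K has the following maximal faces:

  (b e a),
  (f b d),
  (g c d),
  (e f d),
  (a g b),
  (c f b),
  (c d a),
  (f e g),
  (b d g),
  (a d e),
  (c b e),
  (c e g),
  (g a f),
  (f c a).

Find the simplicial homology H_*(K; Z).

Fix the vertex order a < b < c < d < e < f < g and write every simplex with vertices in increasing order. Then dim K = 2 and the simplices of K are:

  0-simplices (7): a, b, c, d, e, f, g
  1-simplices (21): ab, ac, ad, ae, af, ag, bc, bd, be, bf, bg, cd, ce, cf, cg, de, df, dg, ef, eg, fg
  2-simplices (14): abe, abg, acd, acf, ade, afg, bce, bcf, bdf, bdg, cdg, ceg, def, efg

giving chain groups C_0 ≅ Z^7, C_1 ≅ Z^21, C_2 ≅ Z^14.

The boundary map ∂_1: C_1 → C_0 sends each edge [p,q] (with p < q) to q − p. For instance
  ∂bg = g − b.
As a 7×21 matrix over Z this has rank 6, with invariant factors (1,1,1,1,1,1).

∂_2: C_2 → C_1 maps a triangle to the signed sum of its edges. For instance
  ∂acd = cd − ad + ac,
  ∂bdf = df − bf + bd.
As a 21×14 matrix over Z this has rank 13, with invariant factors (1,1,1,1,1,1,1,1,1,1,1,1,1).

Now H_k = ker ∂_k / im ∂_{k+1}, so:

  H_0: rank C_0 − rank ∂_1 = 7 − 6 = 1, and the invariant factors of ∂_1 are all 1, so H_0 ≅ Z.
  H_1: rank ker ∂_1 − rank ∂_2 = (21 − 6) − 13 = 2, and the invariant factors of ∂_2 are all 1, so H_1 ≅ Z^2.
  H_2: rank ker ∂_2 − rank ∂_3 = (14 − 13) − 0 = 1, and there is no ∂_3, so H_2 ≅ Z.

As a check, the Euler characteristic is 7 − 21 + 14 = 0, which agrees with 1 − 2 + 1 = 0.

H_0 = Z,  H_1 = Z^2,  H_2 = Z.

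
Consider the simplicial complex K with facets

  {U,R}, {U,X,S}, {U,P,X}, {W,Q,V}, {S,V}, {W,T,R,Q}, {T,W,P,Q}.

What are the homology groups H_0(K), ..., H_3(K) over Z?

Fix the vertex order P < Q < R < S < T < U < V < W < X and write every simplex with vertices in increasing order. Then dim K = 3 and the simplices of K are:

  0-simplices (9): P, Q, R, S, T, U, V, W, X
  1-simplices (18): PQ, PT, PU, PW, PX, QR, QT, QV, QW, RT, RU, RW, SU, SV, SX, TW, UX, VW
  2-simplices (10): PQT, PQW, PTW, PUX, QRT, QRW, QTW, QVW, RTW, SUX
  3-simplices (2): PQTW, QRTW

so the chain groups are C_0 ≅ Z^9, C_1 ≅ Z^18, C_2 ≅ Z^10, C_3 ≅ Z^2.

∂_1: C_1 → C_0 maps an edge to its endpoints' difference, ∂[p,q] = q − p.
The 9×18 boundary matrix has rank 8 and Smith normal form diag(1,1,1,1,1,1,1,1).

∂_2: C_2 → C_1 acts by ∂[p,q,r] = [q,r] − [p,r] + [p,q]. For instance
  ∂QVW = VW − QW + QV,
  ∂PQT = QT − PT + PQ.
As a 18×10 matrix over Z this has rank 8, with invariant factors (1,1,1,1,1,1,1,1).

Boundary ∂_3: C_3 → C_2 sends each 3-simplex σ to the alternating sum Σ_i (−1)^i (σ with its i-th vertex removed). For instance
  ∂QRTW = RTW − QTW + QRW − QRT,
  ∂PQTW = QTW − PTW + PQW − PQT.
The 10×2 boundary matrix has rank 2 and Smith normal form diag(1,1).

From H_k ≅ ker(∂_k) / im(∂_{k+1}) we obtain:

  H_0: rank C_0 − rank ∂_1 = 9 − 8 = 1, and the invariant factors of ∂_1 are all 1, so H_0 = Z.
  H_1: rank ker ∂_1 − rank ∂_2 = (18 − 8) − 8 = 2, and the invariant factors of ∂_2 are all 1, so H_1 = Z^2.
  H_2: rank ker ∂_2 − rank ∂_3 = (10 − 8) − 2 = 0, and the invariant factors of ∂_3 are all 1, so H_2 = 0.
  H_3: rank ker ∂_3 − rank ∂_4 = (2 − 2) − 0 = 0, and there is no ∂_4, so H_3 = 0.

As a check, the Euler characteristic is 9 − 18 + 10 − 2 = -1, which agrees with 1 − 2 + 0 − 0 = -1.

H_0 = Z,  H_1 = Z^2,  H_2 = 0,  H_3 = 0.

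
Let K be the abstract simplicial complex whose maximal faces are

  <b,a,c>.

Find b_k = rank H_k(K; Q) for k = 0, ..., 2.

b_0 = 1, b_1 = 0, b_2 = 0.

Order the vertices as a < b < c. Listing each simplex with vertices in this order, K has dimension 2 with simplices:

  0-simplices (3): a, b, c
  1-simplices (3): ab, ac, bc
  2-simplices (1): abc

giving chain groups C_0 ≅ Z^3, C_1 ≅ Z^3, C_2 ≅ Z^1.

∂_1: C_1 → C_0 maps an edge to its endpoints' difference, ∂[p,q] = q − p.
The 3×3 boundary matrix has rank 2 and Smith normal form diag(1,1).

Boundary ∂_2: C_2 → C_1 sends each 2-simplex [p,q,r] to [q,r] − [p,r] + [p,q]. For instance
  ∂abc = bc − ac + ab.
The 3×1 boundary matrix has rank 1 and Smith normal form diag(1).

Computing H_k = (kernel of ∂_k) / (image of ∂_{k+1}):

  H_0: rank C_0 − rank ∂_1 = 3 − 2 = 1, and the invariant factors of ∂_1 are all 1, so H_0 = Z.
  H_1: rank ker ∂_1 − rank ∂_2 = (3 − 2) − 1 = 0, and the invariant factors of ∂_2 are all 1, so H_1 = 0.
  H_2: rank ker ∂_2 − rank ∂_3 = (1 − 1) − 0 = 0, and there is no ∂_3, so H_2 = 0.

Hence the Betti numbers are b_0 = 1, b_1 = 0, b_2 = 0.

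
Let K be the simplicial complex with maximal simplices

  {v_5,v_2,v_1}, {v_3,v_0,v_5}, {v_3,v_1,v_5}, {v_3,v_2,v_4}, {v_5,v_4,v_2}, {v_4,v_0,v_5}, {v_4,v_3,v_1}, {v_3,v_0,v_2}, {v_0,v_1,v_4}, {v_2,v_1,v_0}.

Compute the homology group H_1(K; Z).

H_1 ≅ Z_2.

Fix the vertex order v_0 < v_1 < v_2 < v_3 < v_4 < v_5 and write every simplex with vertices in increasing order. Then dim K = 2 and the simplices of K are:

  0-simplices (6): [v_0], [v_1], [v_2], [v_3], [v_4], [v_5]
  1-simplices (15): (15 of them)
  2-simplices (10): [v_0,v_1,v_2], [v_0,v_1,v_4], [v_0,v_2,v_3], [v_0,v_3,v_5], [v_0,v_4,v_5], [v_1,v_2,v_5], [v_1,v_3,v_4], [v_1,v_3,v_5], [v_2,v_3,v_4], [v_2,v_4,v_5]

giving chain groups C_0 ≅ Z^6, C_1 ≅ Z^15, C_2 ≅ Z^10.

∂_1: C_1 → C_0 maps an edge to its endpoints' difference, ∂[p,q] = q − p.
As a 6×15 matrix over Z this has rank 5, with invariant factors (1,1,1,1,1).

∂_2: C_2 → C_1 acts by ∂[p,q,r] = [q,r] − [p,r] + [p,q]. For instance
  ∂[v_2,v_3,v_4] = [v_3,v_4] − [v_2,v_4] + [v_2,v_3],
  ∂[v_2,v_4,v_5] = [v_4,v_5] − [v_2,v_5] + [v_2,v_4].
The resulting 15×10 matrix has rank 10, and its Smith normal form has invariant factors (1,1,1,1,1,1,1,1,1,2).

Now H_k = ker ∂_k / im ∂_{k+1}, so:

  H_1: rank ker ∂_1 − rank ∂_2 = (15 − 5) − 10 = 0, and ∂_2 has invariant factor 2 > 1, so H_1 = Z_2.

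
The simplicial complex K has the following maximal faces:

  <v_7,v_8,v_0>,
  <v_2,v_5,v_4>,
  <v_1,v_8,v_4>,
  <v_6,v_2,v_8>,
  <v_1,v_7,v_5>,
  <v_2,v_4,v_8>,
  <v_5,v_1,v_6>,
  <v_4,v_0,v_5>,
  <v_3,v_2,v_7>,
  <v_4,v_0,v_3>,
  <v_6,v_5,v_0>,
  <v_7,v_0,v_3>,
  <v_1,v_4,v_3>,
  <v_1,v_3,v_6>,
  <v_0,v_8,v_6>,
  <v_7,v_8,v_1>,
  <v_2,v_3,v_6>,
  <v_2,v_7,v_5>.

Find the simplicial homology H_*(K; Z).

Take the total order v_0 < v_1 < v_2 < v_3 < v_4 < v_5 < v_6 < v_7 < v_8 on the vertex set. Then K (dimension 2) consists of the simplices:

  0-simplices (9): [v_0], [v_1], [v_2], [v_3], [v_4], [v_5], [v_6], [v_7], [v_8]
  1-simplices (27): (27 of them)
  2-simplices (18): (18 of them)

so the chain groups are C_0 ≅ Z^9, C_1 ≅ Z^27, C_2 ≅ Z^18.

Boundary ∂_1: C_1 → C_0 is given by ∂[p,q] = [q] − [p]. For instance
  ∂[v_1,v_5] = [v_5] − [v_1].
The 9×27 boundary matrix has rank 8 and Smith normal form diag(1,1,1,1,1,1,1,1).

The boundary map ∂_2: C_2 → C_1 sends each 2-simplex [p,q,r] to [q,r] − [p,r] + [p,q]. For instance
  ∂[v_0,v_6,v_8] = [v_6,v_8] − [v_0,v_8] + [v_0,v_6],
  ∂[v_1,v_3,v_4] = [v_3,v_4] − [v_1,v_4] + [v_1,v_3].
This gives a 27×18 integer matrix of rank 17; reducing to Smith normal form yields diagonal entries (1,1,1,1,1,1,1,1,1,1,1,1,1,1,1,1,1).

Computing H_k = (kernel of ∂_k) / (image of ∂_{k+1}):

  H_0: rank C_0 − rank ∂_1 = 9 − 8 = 1, and the invariant factors of ∂_1 are all 1, so H_0 ≅ Z.
  H_1: rank ker ∂_1 − rank ∂_2 = (27 − 8) − 17 = 2, and the invariant factors of ∂_2 are all 1, so H_1 ≅ Z^2.
  H_2: rank ker ∂_2 − rank ∂_3 = (18 − 17) − 0 = 1, and there is no ∂_3, so H_2 ≅ Z.

H_0 = Z,  H_1 = Z^2,  H_2 = Z.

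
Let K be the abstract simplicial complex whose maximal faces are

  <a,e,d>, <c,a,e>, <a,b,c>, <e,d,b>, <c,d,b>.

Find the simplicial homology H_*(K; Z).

Fix the vertex order a < b < c < d < e and write every simplex with vertices in increasing order. Then dim K = 2 and the simplices of K are:

  0-simplices (5): a, b, c, d, e
  1-simplices (10): ab, ac, ad, ae, bc, bd, be, cd, ce, de
  2-simplices (5): abc, ace, ade, bcd, bde

so the chain groups are C_0 ≅ Z^5, C_1 ≅ Z^10, C_2 ≅ Z^5.

The boundary map ∂_1: C_1 → C_0 maps an edge to its endpoints' difference, ∂[p,q] = q − p. For instance
  ∂ac = c − a.
The 5×10 boundary matrix has rank 4 and Smith normal form diag(1,1,1,1).

The boundary map ∂_2: C_2 → C_1 sends each 2-simplex [p,q,r] to [q,r] − [p,r] + [p,q]. For instance
  ∂abc = bc − ac + ab,
  ∂ade = de − ae + ad.
As a 10×5 matrix over Z this has rank 5, with invariant factors (1,1,1,1,1).

From H_k ≅ ker(∂_k) / im(∂_{k+1}) we obtain:

  H_0: rank C_0 − rank ∂_1 = 5 − 4 = 1, and the invariant factors of ∂_1 are all 1, so H_0 ≅ Z.
  H_1: rank ker ∂_1 − rank ∂_2 = (10 − 4) − 5 = 1, and the invariant factors of ∂_2 are all 1, so H_1 ≅ Z.
  H_2: rank ker ∂_2 − rank ∂_3 = (5 − 5) − 0 = 0, and there is no ∂_3, so H_2 ≅ 0.

H_0 ≅ Z,  H_1 ≅ Z,  H_2 = 0.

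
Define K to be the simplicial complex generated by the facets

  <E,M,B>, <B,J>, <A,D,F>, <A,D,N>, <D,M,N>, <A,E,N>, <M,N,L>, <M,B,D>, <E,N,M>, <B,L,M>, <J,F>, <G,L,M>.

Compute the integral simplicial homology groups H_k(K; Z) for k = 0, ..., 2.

Fix the vertex order A < B < D < E < F < G < J < L < M < N and write every simplex with vertices in increasing order. Then dim K = 2 and the simplices of K are:

  0-simplices (10): A, B, D, E, F, G, J, L, M, N
  1-simplices (20): AD, AE, AF, AN, BD, BE, BJ, BL, BM, DF, DM, DN, EM, EN, FJ, GL, GM, LM, LN, MN
  2-simplices (10): ADF, ADN, AEN, BDM, BEM, BLM, DMN, EMN, GLM, LMN

giving chain groups C_0 ≅ Z^10, C_1 ≅ Z^20, C_2 ≅ Z^10.

∂_1: C_1 → C_0 sends each edge [p,q] (with p < q) to q − p. For instance
  ∂FJ = J − F.
The resulting 10×20 matrix has rank 9, and its Smith normal form has invariant factors (1,1,1,1,1,1,1,1,1).

The boundary map ∂_2: C_2 → C_1 maps a triangle to the signed sum of its edges. For instance
  ∂ADF = DF − AF + AD,
  ∂AEN = EN − AN + AE.
As a 20×10 matrix over Z this has rank 10, with invariant factors (1,1,1,1,1,1,1,1,1,1).

Reading off H_k = ker ∂_k / im ∂_{k+1}:

  H_0: rank C_0 − rank ∂_1 = 10 − 9 = 1, and the invariant factors of ∂_1 are all 1, so H_0 = Z.
  H_1: rank ker ∂_1 − rank ∂_2 = (20 − 9) − 10 = 1, and the invariant factors of ∂_2 are all 1, so H_1 = Z.
  H_2: rank ker ∂_2 − rank ∂_3 = (10 − 10) − 0 = 0, and there is no ∂_3, so H_2 = 0.

H_0 ≅ Z,  H_1 ≅ Z,  H_2 = 0.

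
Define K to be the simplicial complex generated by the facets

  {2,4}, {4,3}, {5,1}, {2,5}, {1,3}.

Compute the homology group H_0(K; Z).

H_0 = Z.

Take the total order 1 < 2 < 3 < 4 < 5 on the vertex set. Then K (dimension 1) consists of the simplices:

  0-simplices (5): [1], [2], [3], [4], [5]
  1-simplices (5): [1,3], [1,5], [2,4], [2,5], [3,4]

Hence C_0 ≅ Z^5, C_1 ≅ Z^5.

∂_1: C_1 → C_0 is given by ∂[p,q] = [q] − [p].
The resulting 5×5 matrix has rank 4, and its Smith normal form has invariant factors (1,1,1,1).

Now H_k = ker ∂_k / im ∂_{k+1}, so:

  H_0: rank C_0 − rank ∂_1 = 5 − 4 = 1, and the invariant factors of ∂_1 are all 1, so H_0 = Z.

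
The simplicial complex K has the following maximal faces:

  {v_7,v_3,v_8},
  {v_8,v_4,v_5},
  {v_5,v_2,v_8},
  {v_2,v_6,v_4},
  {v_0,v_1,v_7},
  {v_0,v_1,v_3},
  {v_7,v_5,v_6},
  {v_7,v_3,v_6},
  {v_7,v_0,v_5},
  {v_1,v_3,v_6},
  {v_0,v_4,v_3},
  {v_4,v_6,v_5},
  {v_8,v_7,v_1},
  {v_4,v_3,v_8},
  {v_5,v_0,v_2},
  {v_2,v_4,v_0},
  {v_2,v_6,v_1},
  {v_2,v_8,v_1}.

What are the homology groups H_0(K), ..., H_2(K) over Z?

Order the vertices as v_0 < v_1 < v_2 < v_3 < v_4 < v_5 < v_6 < v_7 < v_8. Listing each simplex with vertices in this order, K has dimension 2 with simplices:

  0-simplices (9): [v_0], [v_1], [v_2], [v_3], [v_4], [v_5], [v_6], [v_7], [v_8]
  1-simplices (27): (27 of them)
  2-simplices (18): (18 of them)

so the chain groups are C_0 ≅ Z^9, C_1 ≅ Z^27, C_2 ≅ Z^18.

Boundary ∂_1: C_1 → C_0 maps an edge to its endpoints' difference, ∂[p,q] = q − p.
This gives a 9×27 integer matrix of rank 8; reducing to Smith normal form yields diagonal entries (1,1,1,1,1,1,1,1).

Boundary ∂_2: C_2 → C_1 sends each 2-simplex [p,q,r] to [q,r] − [p,r] + [p,q]. For instance
  ∂[v_0,v_3,v_4] = [v_3,v_4] − [v_0,v_4] + [v_0,v_3],
  ∂[v_0,v_2,v_4] = [v_2,v_4] − [v_0,v_4] + [v_0,v_2].
As a 27×18 matrix over Z this has rank 18, with invariant factors (1,1,1,1,1,1,1,1,1,1,1,1,1,1,1,1,1,2).

Reading off H_k = ker ∂_k / im ∂_{k+1}:

  H_0: rank C_0 − rank ∂_1 = 9 − 8 = 1, and the invariant factors of ∂_1 are all 1, so H_0 ≅ Z.
  H_1: rank ker ∂_1 − rank ∂_2 = (27 − 8) − 18 = 1, and ∂_2 has invariant factor 2 > 1, so H_1 ≅ Z ⊕ Z/2Z.
  H_2: rank ker ∂_2 − rank ∂_3 = (18 − 18) − 0 = 0, and there is no ∂_3, so H_2 ≅ 0.

As a check, the Euler characteristic is 9 − 27 + 18 = 0, which agrees with 1 − 1 + 0 = 0.

H_0 = Z,  H_1 = Z ⊕ Z/2Z,  H_2 = 0.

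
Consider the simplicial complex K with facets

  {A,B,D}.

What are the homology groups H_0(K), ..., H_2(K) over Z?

H_0 = Z,  H_1 = 0,  H_2 = 0.

We work with the vertex ordering A < B < D. The simplices of K, each written with vertices in increasing order, are:

  0-simplices (3): A, B, D
  1-simplices (3): AB, AD, BD
  2-simplices (1): ABD

Hence C_0 ≅ Z^3, C_1 ≅ Z^3, C_2 ≅ Z^1.

∂_1: C_1 → C_0 is given by ∂[p,q] = [q] − [p].
As a 3×3 matrix over Z this has rank 2, with invariant factors (1,1).

∂_2: C_2 → C_1 acts by ∂[p,q,r] = [q,r] − [p,r] + [p,q]. For instance
  ∂ABD = BD − AD + AB.
The resulting 3×1 matrix has rank 1, and its Smith normal form has invariant factors (1).

Computing H_k = (kernel of ∂_k) / (image of ∂_{k+1}):

  H_0: rank C_0 − rank ∂_1 = 3 − 2 = 1, and the invariant factors of ∂_1 are all 1, so H_0 ≅ Z.
  H_1: rank ker ∂_1 − rank ∂_2 = (3 − 2) − 1 = 0, and the invariant factors of ∂_2 are all 1, so H_1 ≅ 0.
  H_2: rank ker ∂_2 − rank ∂_3 = (1 − 1) − 0 = 0, and there is no ∂_3, so H_2 ≅ 0.

As a check, the Euler characteristic is 3 − 3 + 1 = 1, which agrees with 1 − 0 + 0 = 1.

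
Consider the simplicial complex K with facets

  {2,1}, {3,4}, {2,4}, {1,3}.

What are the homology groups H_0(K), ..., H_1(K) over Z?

Order the vertices as 1 < 2 < 3 < 4. Listing each simplex with vertices in this order, K has dimension 1 with simplices:

  0-simplices (4): [1], [2], [3], [4]
  1-simplices (4): [1,2], [1,3], [2,4], [3,4]

Hence C_0 ≅ Z^4, C_1 ≅ Z^4.

The boundary map ∂_1: C_1 → C_0 maps an edge to its endpoints' difference, ∂[p,q] = q − p.
As a 4×4 matrix over Z this has rank 3, with invariant factors (1,1,1).

Computing H_k = (kernel of ∂_k) / (image of ∂_{k+1}):

  H_0: rank C_0 − rank ∂_1 = 4 − 3 = 1, and the invariant factors of ∂_1 are all 1, so H_0 ≅ Z.
  H_1: rank ker ∂_1 − rank ∂_2 = (4 − 3) − 0 = 1, and there is no ∂_2, so H_1 ≅ Z.

(K is a triangulation of the circle S^1.)

H_0 ≅ Z,  H_1 ≅ Z.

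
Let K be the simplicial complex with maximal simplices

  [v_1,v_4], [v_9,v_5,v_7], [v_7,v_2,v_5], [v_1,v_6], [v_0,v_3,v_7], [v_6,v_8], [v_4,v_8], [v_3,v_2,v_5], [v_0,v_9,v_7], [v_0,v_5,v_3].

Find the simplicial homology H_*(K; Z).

We work with the vertex ordering v_0 < v_1 < v_2 < v_3 < v_4 < v_5 < v_6 < v_7 < v_8 < v_9. The simplices of K, each written with vertices in increasing order, are:

  0-simplices (10): [v_0], [v_1], [v_2], [v_3], [v_4], [v_5], [v_6], [v_7], [v_8], [v_9]
  1-simplices (16): (16 of them)
  2-simplices (6): [v_0,v_3,v_5], [v_0,v_3,v_7], [v_0,v_7,v_9], [v_2,v_3,v_5], [v_2,v_5,v_7], [v_5,v_7,v_9]

so the chain groups are C_0 ≅ Z^10, C_1 ≅ Z^16, C_2 ≅ Z^6.

Boundary ∂_1: C_1 → C_0 maps an edge to its endpoints' difference, ∂[p,q] = q − p.
This gives a 10×16 integer matrix of rank 8; reducing to Smith normal form yields diagonal entries (1,1,1,1,1,1,1,1).

∂_2: C_2 → C_1 maps a triangle to the signed sum of its edges. For instance
  ∂[v_0,v_7,v_9] = [v_7,v_9] − [v_0,v_9] + [v_0,v_7],
  ∂[v_2,v_5,v_7] = [v_5,v_7] − [v_2,v_7] + [v_2,v_5].
The 16×6 boundary matrix has rank 6 and Smith normal form diag(1,1,1,1,1,1).

Now H_k = ker ∂_k / im ∂_{k+1}, so:

  H_0: rank C_0 − rank ∂_1 = 10 − 8 = 2, and the invariant factors of ∂_1 are all 1, so H_0 = Z^2.
  H_1: rank ker ∂_1 − rank ∂_2 = (16 − 8) − 6 = 2, and the invariant factors of ∂_2 are all 1, so H_1 = Z^2.
  H_2: rank ker ∂_2 − rank ∂_3 = (6 − 6) − 0 = 0, and there is no ∂_3, so H_2 = 0.

As a check, the Euler characteristic is 10 − 16 + 6 = 0, which agrees with 2 − 2 + 0 = 0.
(K is a triangulation of the disjoint union of the circle S^1 and the cylinder S^1 x I.)

H_0 = Z^2,  H_1 = Z^2,  H_2 = 0.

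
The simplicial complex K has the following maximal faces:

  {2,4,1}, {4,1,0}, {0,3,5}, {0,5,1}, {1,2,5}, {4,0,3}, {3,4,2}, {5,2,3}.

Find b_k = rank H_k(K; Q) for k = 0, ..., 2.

Order the vertices as 0 < 1 < 2 < 3 < 4 < 5. Listing each simplex with vertices in this order, K has dimension 2 with simplices:

  0-simplices (6): [0], [1], [2], [3], [4], [5]
  1-simplices (12): [0,1], [0,3], [0,4], [0,5], [1,2], [1,4], [1,5], [2,3], [2,4], [2,5], [3,4], [3,5]
  2-simplices (8): [0,1,4], [0,1,5], [0,3,4], [0,3,5], [1,2,4], [1,2,5], [2,3,4], [2,3,5]

so the chain groups are C_0 ≅ Z^6, C_1 ≅ Z^12, C_2 ≅ Z^8.

The boundary map ∂_1: C_1 → C_0 sends each edge [p,q] (with p < q) to q − p.
As a 6×12 matrix over Z this has rank 5, with invariant factors (1,1,1,1,1).

Boundary ∂_2: C_2 → C_1 maps a triangle to the signed sum of its edges. For instance
  ∂[2,3,4] = [3,4] − [2,4] + [2,3],
  ∂[2,3,5] = [3,5] − [2,5] + [2,3].
The resulting 12×8 matrix has rank 7, and its Smith normal form has invariant factors (1,1,1,1,1,1,1).

Reading off H_k = ker ∂_k / im ∂_{k+1}:

  H_0: rank C_0 − rank ∂_1 = 6 − 5 = 1, and the invariant factors of ∂_1 are all 1, so H_0 = Z.
  H_1: rank ker ∂_1 − rank ∂_2 = (12 − 5) − 7 = 0, and the invariant factors of ∂_2 are all 1, so H_1 = 0.
  H_2: rank ker ∂_2 − rank ∂_3 = (8 − 7) − 0 = 1, and there is no ∂_3, so H_2 = Z.

As a check, the Euler characteristic is 6 − 12 + 8 = 2, which agrees with 1 − 0 + 1 = 2.

Hence the Betti numbers are b_0 = 1, b_1 = 0, b_2 = 1.

b_0 = 1, b_1 = 0, b_2 = 1.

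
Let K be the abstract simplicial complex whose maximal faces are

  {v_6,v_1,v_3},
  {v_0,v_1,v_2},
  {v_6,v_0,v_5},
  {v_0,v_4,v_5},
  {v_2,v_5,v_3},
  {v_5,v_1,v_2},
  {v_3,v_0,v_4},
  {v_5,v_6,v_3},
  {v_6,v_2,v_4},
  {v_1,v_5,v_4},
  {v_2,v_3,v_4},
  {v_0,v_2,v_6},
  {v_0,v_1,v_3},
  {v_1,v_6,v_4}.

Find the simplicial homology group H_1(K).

Order the vertices as v_0 < v_1 < v_2 < v_3 < v_4 < v_5 < v_6. Listing each simplex with vertices in this order, K has dimension 2 with simplices:

  0-simplices (7): [v_0], [v_1], [v_2], [v_3], [v_4], [v_5], [v_6]
  1-simplices (21): (21 of them)
  2-simplices (14): (14 of them)

giving chain groups C_0 ≅ Z^7, C_1 ≅ Z^21, C_2 ≅ Z^14.

Boundary ∂_1: C_1 → C_0 sends each edge [p,q] (with p < q) to q − p. For instance
  ∂[v_3,v_4] = [v_4] − [v_3].
The resulting 7×21 matrix has rank 6, and its Smith normal form has invariant factors (1,1,1,1,1,1).

Boundary ∂_2: C_2 → C_1 maps a triangle to the signed sum of its edges. For instance
  ∂[v_1,v_4,v_6] = [v_4,v_6] − [v_1,v_6] + [v_1,v_4],
  ∂[v_0,v_1,v_2] = [v_1,v_2] − [v_0,v_2] + [v_0,v_1].
The 21×14 boundary matrix has rank 13 and Smith normal form diag(1,1,1,1,1,1,1,1,1,1,1,1,1).

Computing H_k = (kernel of ∂_k) / (image of ∂_{k+1}):

  H_1: rank ker ∂_1 − rank ∂_2 = (21 − 6) − 13 = 2, and the invariant factors of ∂_2 are all 1, so H_1 ≅ Z^2.

H_1 = Z^2.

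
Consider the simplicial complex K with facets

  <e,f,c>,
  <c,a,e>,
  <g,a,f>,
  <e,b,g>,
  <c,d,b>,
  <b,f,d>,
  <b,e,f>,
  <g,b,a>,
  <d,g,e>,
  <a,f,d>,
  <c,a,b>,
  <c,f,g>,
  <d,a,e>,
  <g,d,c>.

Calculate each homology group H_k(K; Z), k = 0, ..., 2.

We work with the vertex ordering a < b < c < d < e < f < g. The simplices of K, each written with vertices in increasing order, are:

  0-simplices (7): a, b, c, d, e, f, g
  1-simplices (21): ab, ac, ad, ae, af, ag, bc, bd, be, bf, bg, cd, ce, cf, cg, de, df, dg, ef, eg, fg
  2-simplices (14): abc, abg, ace, ade, adf, afg, bcd, bdf, bef, beg, cdg, cef, cfg, deg

giving chain groups C_0 ≅ Z^7, C_1 ≅ Z^21, C_2 ≅ Z^14.

The boundary map ∂_1: C_1 → C_0 maps an edge to its endpoints' difference, ∂[p,q] = q − p.
The resulting 7×21 matrix has rank 6, and its Smith normal form has invariant factors (1,1,1,1,1,1).

∂_2: C_2 → C_1 maps a triangle to the signed sum of its edges. For instance
  ∂abc = bc − ac + ab,
  ∂bdf = df − bf + bd.
As a 21×14 matrix over Z this has rank 13, with invariant factors (1,1,1,1,1,1,1,1,1,1,1,1,1).

Now H_k = ker ∂_k / im ∂_{k+1}, so:

  H_0: rank C_0 − rank ∂_1 = 7 − 6 = 1, and the invariant factors of ∂_1 are all 1, so H_0 ≅ Z.
  H_1: rank ker ∂_1 − rank ∂_2 = (21 − 6) − 13 = 2, and the invariant factors of ∂_2 are all 1, so H_1 ≅ Z^2.
  H_2: rank ker ∂_2 − rank ∂_3 = (14 − 13) − 0 = 1, and there is no ∂_3, so H_2 ≅ Z.

As a check, the Euler characteristic is 7 − 21 + 14 = 0, which agrees with 1 − 2 + 1 = 0.
(K is a triangulation of the torus T^2.)

H_0 ≅ Z,  H_1 ≅ Z^2,  H_2 ≅ Z.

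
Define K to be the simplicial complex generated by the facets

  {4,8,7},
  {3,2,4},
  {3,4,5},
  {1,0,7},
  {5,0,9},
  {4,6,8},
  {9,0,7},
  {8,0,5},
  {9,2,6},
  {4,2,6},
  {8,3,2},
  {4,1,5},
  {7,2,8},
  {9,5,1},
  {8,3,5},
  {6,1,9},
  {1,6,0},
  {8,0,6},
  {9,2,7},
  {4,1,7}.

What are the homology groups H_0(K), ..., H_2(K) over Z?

H_0 = Z,  H_1 = Z ⊕ Z/2,  H_2 = 0.

Take the total order 0 < 1 < 2 < 3 < 4 < 5 < 6 < 7 < 8 < 9 on the vertex set. Then K (dimension 2) consists of the simplices:

  0-simplices (10): [0], [1], [2], [3], [4], [5], [6], [7], [8], [9]
  1-simplices (30): (30 of them)
  2-simplices (20): (20 of them)

giving chain groups C_0 ≅ Z^10, C_1 ≅ Z^30, C_2 ≅ Z^20.

∂_1: C_1 → C_0 is given by ∂[p,q] = [q] − [p]. For instance
  ∂[3,4] = [4] − [3].
As a 10×30 matrix over Z this has rank 9, with invariant factors (1,1,1,1,1,1,1,1,1).

∂_2: C_2 → C_1 maps a triangle to the signed sum of its edges. For instance
  ∂[1,4,5] = [4,5] − [1,5] + [1,4],
  ∂[0,7,9] = [7,9] − [0,9] + [0,7].
The 30×20 boundary matrix has rank 20 and Smith normal form diag(1,1,1,1,1,1,1,1,1,1,1,1,1,1,1,1,1,1,1,2).

Now H_k = ker ∂_k / im ∂_{k+1}, so:

  H_0: rank C_0 − rank ∂_1 = 10 − 9 = 1, and the invariant factors of ∂_1 are all 1, so H_0 = Z.
  H_1: rank ker ∂_1 − rank ∂_2 = (30 − 9) − 20 = 1, and ∂_2 has invariant factor 2 > 1, so H_1 = Z ⊕ Z/2.
  H_2: rank ker ∂_2 − rank ∂_3 = (20 − 20) − 0 = 0, and there is no ∂_3, so H_2 = 0.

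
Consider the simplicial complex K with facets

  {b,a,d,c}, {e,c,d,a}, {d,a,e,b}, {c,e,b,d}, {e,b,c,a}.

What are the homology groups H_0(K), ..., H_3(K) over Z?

Fix the vertex order a < b < c < d < e and write every simplex with vertices in increasing order. Then dim K = 3 and the simplices of K are:

  0-simplices (5): a, b, c, d, e
  1-simplices (10): ab, ac, ad, ae, bc, bd, be, cd, ce, de
  2-simplices (10): abc, abd, abe, acd, ace, ade, bcd, bce, bde, cde
  3-simplices (5): abcd, abce, abde, acde, bcde

Hence C_0 ≅ Z^5, C_1 ≅ Z^10, C_2 ≅ Z^10, C_3 ≅ Z^5.

∂_1: C_1 → C_0 maps an edge to its endpoints' difference, ∂[p,q] = q − p.
As a 5×10 matrix over Z this has rank 4, with invariant factors (1,1,1,1).

∂_2: C_2 → C_1 acts by ∂[p,q,r] = [q,r] − [p,r] + [p,q]. For instance
  ∂bde = de − be + bd,
  ∂bcd = cd − bd + bc.
The resulting 10×10 matrix has rank 6, and its Smith normal form has invariant factors (1,1,1,1,1,1).

∂_3: C_3 → C_2 sends each 3-simplex σ to the alternating sum Σ_i (−1)^i (σ with its i-th vertex removed). For instance
  ∂abde = bde − ade + abe − abd,
  ∂abcd = bcd − acd + abd − abc.
As a 10×5 matrix over Z this has rank 4, with invariant factors (1,1,1,1).

Reading off H_k = ker ∂_k / im ∂_{k+1}:

  H_0: rank C_0 − rank ∂_1 = 5 − 4 = 1, and the invariant factors of ∂_1 are all 1, so H_0 ≅ Z.
  H_1: rank ker ∂_1 − rank ∂_2 = (10 − 4) − 6 = 0, and the invariant factors of ∂_2 are all 1, so H_1 ≅ 0.
  H_2: rank ker ∂_2 − rank ∂_3 = (10 − 6) − 4 = 0, and the invariant factors of ∂_3 are all 1, so H_2 ≅ 0.
  H_3: rank ker ∂_3 − rank ∂_4 = (5 − 4) − 0 = 1, and there is no ∂_4, so H_3 ≅ Z.

(K is a triangulation of the 3-sphere S^3.)

H_0 ≅ Z,  H_1 = 0,  H_2 = 0,  H_3 ≅ Z.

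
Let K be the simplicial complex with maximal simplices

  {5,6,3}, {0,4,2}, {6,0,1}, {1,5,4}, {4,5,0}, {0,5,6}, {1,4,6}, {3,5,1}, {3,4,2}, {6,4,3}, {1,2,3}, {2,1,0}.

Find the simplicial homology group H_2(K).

H_2 ≅ 0.

Take the total order 0 < 1 < 2 < 3 < 4 < 5 < 6 on the vertex set. Then K (dimension 2) consists of the simplices:

  0-simplices (7): [0], [1], [2], [3], [4], [5], [6]
  1-simplices (18): [0,1], [0,2], [0,4], [0,5], [0,6], [1,2], [1,3], [1,4], [1,5], [1,6], [2,3], [2,4], [3,4], [3,5], [3,6], [4,5], [4,6], [5,6]
  2-simplices (12): [0,1,2], [0,1,6], [0,2,4], [0,4,5], [0,5,6], [1,2,3], [1,3,5], [1,4,5], [1,4,6], [2,3,4], [3,4,6], [3,5,6]

so the chain groups are C_0 ≅ Z^7, C_1 ≅ Z^18, C_2 ≅ Z^12.

∂_1: C_1 → C_0 is given by ∂[p,q] = [q] − [p].
The resulting 7×18 matrix has rank 6, and its Smith normal form has invariant factors (1,1,1,1,1,1).

∂_2: C_2 → C_1 acts by ∂[p,q,r] = [q,r] − [p,r] + [p,q]. For instance
  ∂[0,5,6] = [5,6] − [0,6] + [0,5],
  ∂[1,4,5] = [4,5] − [1,5] + [1,4].
This gives a 18×12 integer matrix of rank 12; reducing to Smith normal form yields diagonal entries (1,1,1,1,1,1,1,1,1,1,1,2).

Now H_k = ker ∂_k / im ∂_{k+1}, so:

  H_2: rank ker ∂_2 − rank ∂_3 = (12 − 12) − 0 = 0, and there is no ∂_3, so H_2 ≅ 0.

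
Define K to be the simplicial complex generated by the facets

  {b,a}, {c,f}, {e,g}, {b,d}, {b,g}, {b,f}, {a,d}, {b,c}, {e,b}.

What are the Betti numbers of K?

b_0 = 1, b_1 = 3.

K has 7 vertices, 9 edges.
rank ∂_0 = 0, rank ∂_1 = 6 ⇒ b_0 = 7 − 0 − 6 = 1; all invariant factors of ∂_1 are 1 so no torsion. So H_0 = Z.
rank ∂_1 = 6, rank ∂_2 = 0 ⇒ b_1 = 9 − 6 − 0 = 3. So H_1 = Z^3.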